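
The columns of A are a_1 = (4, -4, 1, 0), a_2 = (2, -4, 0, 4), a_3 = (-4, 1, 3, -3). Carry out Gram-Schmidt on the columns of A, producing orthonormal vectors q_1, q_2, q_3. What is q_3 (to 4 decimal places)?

a_1 = (4, -4, 1, 0); ‖a_1‖ = 5.7446, so q_1 = (0.6963, -0.6963, 0.1741, 0.0000).
q_1·a_2 = 0.6963·2 + (-0.6963)·(-4) + 0.1741·0 + 0.0000·4 = 4.1779.
u_2 = a_2 − 4.1779·q_1 = (-0.9091, -1.0909, -0.7273, 4.0000).
‖u_2‖ = 4.3064, so q_2 = (-0.2111, -0.2533, -0.1689, 0.9288).
q_1·a_3 = 0.6963·(-4) + (-0.6963)·1 + 0.1741·3 + 0.0000·(-3) = -2.9593; q_2·a_3 = (-0.2111)·(-4) + (-0.2533)·1 + (-0.1689)·3 + 0.9288·(-3) = -2.7021.
u_3 = a_3 + 2.9593·q_1 + 2.7021·q_2 = (-2.5098, -1.7451, 3.0588, -0.4902).
‖u_3‖ = 4.3521, so q_3 = (-0.5767, -0.4010, 0.7028, -0.1126).

q_3 = (-0.5767, -0.4010, 0.7028, -0.1126)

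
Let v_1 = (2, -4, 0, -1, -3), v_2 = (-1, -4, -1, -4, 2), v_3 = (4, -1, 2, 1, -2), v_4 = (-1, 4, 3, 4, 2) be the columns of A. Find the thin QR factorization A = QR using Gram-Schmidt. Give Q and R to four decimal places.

Q = [[0.3651, -0.3124, 0.6974, -0.4733], [-0.7303, -0.4165, 0.0186, -0.4296], [0.0000, -0.1736, 0.5327, 0.6157], [-0.1826, -0.6248, -0.0909, 0.4480], [-0.5477, 0.5554, 0.4704, 0.1080]], R = [[5.4772, 2.1909, 3.1038, -5.1121], [0.0000, 5.7619, -2.9157, -3.2628], [0.0000, 0.0000, 2.8045, 1.5523], [0.0000, 0.0000, 0.0000, 2.6099]]

v_1 = (2, -4, 0, -1, -3); ‖v_1‖ = 5.4772, so q_1 = (0.3651, -0.7303, 0.0000, -0.1826, -0.5477).
q_1·v_2 = 0.3651·(-1) + (-0.7303)·(-4) + 0.0000·(-1) + (-0.1826)·(-4) + (-0.5477)·2 = 2.1909.
u_2 = v_2 − 2.1909·q_1 = (-1.8000, -2.4000, -1.0000, -3.6000, 3.2000).
‖u_2‖ = 5.7619, so q_2 = (-0.3124, -0.4165, -0.1736, -0.6248, 0.5554).
q_1·v_3 = 0.3651·4 + (-0.7303)·(-1) + 0.0000·2 + (-0.1826)·1 + (-0.5477)·(-2) = 3.1038; q_2·v_3 = (-0.3124)·4 + (-0.4165)·(-1) + (-0.1736)·2 + (-0.6248)·1 + 0.5554·(-2) = -2.9157.
u_3 = v_3 − 3.1038·q_1 + 2.9157·q_2 = (1.9558, 0.0522, 1.4940, -0.2550, 1.3193).
‖u_3‖ = 2.8045, so q_3 = (0.6974, 0.0186, 0.5327, -0.0909, 0.4704).
q_1·v_4 = 0.3651·(-1) + (-0.7303)·4 + 0.0000·3 + (-0.1826)·4 + (-0.5477)·2 = -5.1121; q_2·v_4 = (-0.3124)·(-1) + (-0.4165)·4 + (-0.1736)·3 + (-0.6248)·4 + 0.5554·2 = -3.2628; q_3·v_4 = 0.6974·(-1) + 0.0186·4 + 0.5327·3 + (-0.0909)·4 + 0.4704·2 = 1.5523.
u_4 = v_4 + 5.1121·q_1 + 3.2628·q_2 − 1.5523·q_3 = (-1.2351, -1.1213, 1.6068, 1.1693, 0.2818).
‖u_4‖ = 2.6099, so q_4 = (-0.4733, -0.4296, 0.6157, 0.4480, 0.1080).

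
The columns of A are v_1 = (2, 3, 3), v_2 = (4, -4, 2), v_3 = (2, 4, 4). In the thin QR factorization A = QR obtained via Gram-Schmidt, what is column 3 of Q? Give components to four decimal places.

e_3 = (-0.6412, -0.2850, 0.7125)

v_1 = (2, 3, 3); ‖v_1‖ = 4.6904, so e_1 = (0.4264, 0.6396, 0.6396).
e_1·v_2 = 0.4264·4 + 0.6396·(-4) + 0.6396·2 = 0.4264.
u_2 = v_2 − 0.4264·e_1 = (3.8182, -4.2727, 1.7273).
‖u_2‖ = 5.9848, so e_2 = (0.6380, -0.7139, 0.2886).
e_1·v_3 = 0.4264·2 + 0.6396·4 + 0.6396·4 = 5.9696; e_2·v_3 = 0.6380·2 + (-0.7139)·4 + 0.2886·4 = -0.4253.
u_3 = v_3 − 5.9696·e_1 + 0.4253·e_2 = (-0.2741, -0.1218, 0.3046).
‖u_3‖ = 0.4275, so e_3 = (-0.6412, -0.2850, 0.7125).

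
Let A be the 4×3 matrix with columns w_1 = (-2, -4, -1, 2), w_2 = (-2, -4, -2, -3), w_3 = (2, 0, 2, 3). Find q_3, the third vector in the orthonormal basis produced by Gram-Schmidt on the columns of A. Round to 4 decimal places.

w_1 = (-2, -4, -1, 2); ‖w_1‖ = 5.0000, so q_1 = (-0.4000, -0.8000, -0.2000, 0.4000).
q_1·w_2 = (-0.4000)·(-2) + (-0.8000)·(-4) + (-0.2000)·(-2) + 0.4000·(-3) = 3.2000.
u_2 = w_2 − 3.2000·q_1 = (-0.7200, -1.4400, -1.3600, -4.2800).
‖u_2‖ = 4.7707, so q_2 = (-0.1509, -0.3018, -0.2851, -0.8971).
q_1·w_3 = (-0.4000)·2 + (-0.8000)·0 + (-0.2000)·2 + 0.4000·3 = 0.0000; q_2·w_3 = (-0.1509)·2 + (-0.3018)·0 + (-0.2851)·2 + (-0.8971)·3 = -3.5634.
u_3 = w_3 + 0.0000·q_1 + 3.5634·q_2 = (1.4622, -1.0756, 0.9842, -0.1968).
‖u_3‖ = 2.0742, so q_3 = (0.7050, -0.5185, 0.4745, -0.0949).

q_3 = (0.7050, -0.5185, 0.4745, -0.0949)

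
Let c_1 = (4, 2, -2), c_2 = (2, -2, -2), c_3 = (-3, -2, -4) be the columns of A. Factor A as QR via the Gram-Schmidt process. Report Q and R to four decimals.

Q = [[0.8165, 0.2182, -0.5345], [0.4082, -0.8729, 0.2673], [-0.4082, -0.4364, -0.8018]], R = [[4.8990, 1.6330, -1.6330], [0.0000, 3.0551, 2.8368], [0.0000, 0.0000, 4.2762]]

e_1 = c_1/‖c_1‖ = (4, 2, -2)/4.8990 = (0.8165, 0.4082, -0.4082).
r_{12} = e_1·c_2 = 1.6330.
u_2 = c_2 − 1.6330·e_1 = (0.6667, -2.6667, -1.3333).
‖u_2‖ = 3.0551, so e_2 = (0.2182, -0.8729, -0.4364).
r_{13} = e_1·c_3 = -1.6330; r_{23} = e_2·c_3 = 2.8368.
u_3 = c_3 + 1.6330·e_1 − 2.8368·e_2 = (-2.2857, 1.1429, -3.4286).
‖u_3‖ = 4.2762, so e_3 = (-0.5345, 0.2673, -0.8018).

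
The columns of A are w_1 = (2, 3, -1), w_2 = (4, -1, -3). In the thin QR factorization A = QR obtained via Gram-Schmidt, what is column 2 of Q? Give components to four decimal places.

q_2 = (0.6172, -0.5864, -0.5246)

w_1 = (2, 3, -1); ‖w_1‖ = 3.7417, so q_1 = (0.5345, 0.8018, -0.2673).
q_1·w_2 = 0.5345·4 + 0.8018·(-1) + (-0.2673)·(-3) = 2.1381.
u_2 = w_2 − 2.1381·q_1 = (2.8571, -2.7143, -2.4286).
‖u_2‖ = 4.6291, so q_2 = (0.6172, -0.5864, -0.5246).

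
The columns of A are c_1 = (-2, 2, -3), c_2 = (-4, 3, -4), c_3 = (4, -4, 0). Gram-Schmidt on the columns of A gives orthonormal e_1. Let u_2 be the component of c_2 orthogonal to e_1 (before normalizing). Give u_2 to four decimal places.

e_1 = c_1/‖c_1‖ = (-2, 2, -3)/4.1231 = (-0.4851, 0.4851, -0.7276).
r_{12} = e_1·c_2 = 6.3059.
u_2 = c_2 − 6.3059·e_1 = (-0.9412, -0.0588, 0.5882).

u_2 = (-0.9412, -0.0588, 0.5882)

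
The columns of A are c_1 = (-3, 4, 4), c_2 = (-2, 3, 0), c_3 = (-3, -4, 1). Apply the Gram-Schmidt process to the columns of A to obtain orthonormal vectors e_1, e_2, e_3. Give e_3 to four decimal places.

e_3 = (-0.8301, -0.5534, -0.0692)

e_1 = c_1/‖c_1‖ = (-3, 4, 4)/6.4031 = (-0.4685, 0.6247, 0.6247).
r_{12} = e_1·c_2 = 2.8111.
u_2 = c_2 − 2.8111·e_1 = (-0.6829, 1.2439, -1.7561).
‖u_2‖ = 2.2578, so e_2 = (-0.3025, 0.5509, -0.7778).
r_{13} = e_1·c_3 = -0.4685; r_{23} = e_2·c_3 = -2.0741.
u_3 = c_3 + 0.4685·e_1 + 2.0741·e_2 = (-3.8469, -2.5646, -0.3206).
‖u_3‖ = 4.6345, so e_3 = (-0.8301, -0.5534, -0.0692).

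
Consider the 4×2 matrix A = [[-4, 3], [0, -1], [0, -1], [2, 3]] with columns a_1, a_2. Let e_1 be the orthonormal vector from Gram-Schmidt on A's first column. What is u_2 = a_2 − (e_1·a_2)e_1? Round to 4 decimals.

u_2 = (1.8000, -1.0000, -1.0000, 3.6000)

a_1 = (-4, 0, 0, 2); ‖a_1‖ = 4.4721, so e_1 = (-0.8944, 0.0000, 0.0000, 0.4472).
e_1·a_2 = (-0.8944)·3 + 0.0000·(-1) + 0.0000·(-1) + 0.4472·3 = -1.3416.
u_2 = a_2 + 1.3416·e_1 = (1.8000, -1.0000, -1.0000, 3.6000).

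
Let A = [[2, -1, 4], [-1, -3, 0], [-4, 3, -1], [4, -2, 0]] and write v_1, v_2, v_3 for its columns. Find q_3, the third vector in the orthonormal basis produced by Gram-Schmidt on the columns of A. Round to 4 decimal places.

q_1 = v_1/‖v_1‖ = (2, -1, -4, 4)/6.0828 = (0.3288, -0.1644, -0.6576, 0.6576).
r_{12} = q_1·v_2 = -3.1236.
u_2 = v_2 + 3.1236·q_1 = (0.0270, -3.5135, 0.9459, 0.0541).
‖u_2‖ = 3.6391, so q_2 = (0.0074, -0.9655, 0.2599, 0.0149).
r_{13} = q_1·v_3 = 1.9728; r_{23} = q_2·v_3 = -0.2302.
u_3 = v_3 − 1.9728·q_1 + 0.2302·q_2 = (3.3531, 0.1020, 0.3571, -1.2939).
‖u_3‖ = 3.6132, so q_3 = (0.9280, 0.0282, 0.0988, -0.3581).

q_3 = (0.9280, 0.0282, 0.0988, -0.3581)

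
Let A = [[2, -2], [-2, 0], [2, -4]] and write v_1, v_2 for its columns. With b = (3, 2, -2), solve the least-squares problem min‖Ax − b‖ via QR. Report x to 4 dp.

e_1 = v_1/‖v_1‖ = (2, -2, 2)/3.4641 = (0.5774, -0.5774, 0.5774).
r_{12} = e_1·v_2 = -3.4641.
u_2 = v_2 + 3.4641·e_1 = (0.0000, -2.0000, -2.0000).
‖u_2‖ = 2.8284, so e_2 = (0.0000, -0.7071, -0.7071).
Qᵀb = (-0.5774, 0.0000).
Back-substitute: x_2 = 0.0000/2.8284 = 0.0000.
x_1 = (-0.5774 + 3.4641·0.0000)/3.4641 = -0.1667.

x = (-0.1667, 0.0000)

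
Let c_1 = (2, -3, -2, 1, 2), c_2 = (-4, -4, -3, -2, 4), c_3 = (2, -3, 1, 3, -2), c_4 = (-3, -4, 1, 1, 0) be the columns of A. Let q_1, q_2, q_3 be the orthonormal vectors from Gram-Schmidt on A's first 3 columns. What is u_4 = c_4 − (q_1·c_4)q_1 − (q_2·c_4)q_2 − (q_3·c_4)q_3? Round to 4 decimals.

c_1 = (2, -3, -2, 1, 2); ‖c_1‖ = 4.6904, so q_1 = (0.4264, -0.6396, -0.4264, 0.2132, 0.4264).
q_1·c_2 = 0.4264·(-4) + (-0.6396)·(-4) + (-0.4264)·(-3) + 0.2132·(-2) + 0.4264·4 = 3.4112.
u_2 = c_2 − 3.4112·q_1 = (-5.4545, -1.8182, -1.5455, -2.7273, 2.5455).
‖u_2‖ = 7.0259, so q_2 = (-0.7763, -0.2588, -0.2200, -0.3882, 0.3623).
q_1·c_3 = 0.4264·2 + (-0.6396)·(-3) + (-0.4264)·1 + 0.2132·3 + 0.4264·(-2) = 2.1320; q_2·c_3 = (-0.7763)·2 + (-0.2588)·(-3) + (-0.2200)·1 + (-0.3882)·3 + 0.3623·(-2) = -2.8854.
u_3 = c_3 − 2.1320·q_1 + 2.8854·q_2 = (-1.1492, -2.3831, 1.2744, 1.4254, -1.8637).
‖u_3‖ = 3.7588, so q_3 = (-0.3057, -0.6340, 0.3390, 0.3792, -0.4958).
q_1·c_4 = 0.4264·(-3) + (-0.6396)·(-4) + (-0.4264)·1 + 0.2132·1 + 0.4264·0 = 1.0660; q_2·c_4 = (-0.7763)·(-3) + (-0.2588)·(-4) + (-0.2200)·1 + (-0.3882)·1 + 0.3623·0 = 2.7560; q_3·c_4 = (-0.3057)·(-3) + (-0.6340)·(-4) + 0.3390·1 + 0.3792·1 + (-0.4958)·0 = 4.1714.
u_4 = c_4 − 1.0660·q_1 − 2.7560·q_2 − 4.1714·q_3 = (-0.0396, 0.0396, 0.6465, 0.2607, 0.6152).

u_4 = (-0.0396, 0.0396, 0.6465, 0.2607, 0.6152)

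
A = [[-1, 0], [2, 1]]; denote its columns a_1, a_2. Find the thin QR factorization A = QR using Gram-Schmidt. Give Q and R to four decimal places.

Q = [[-0.4472, 0.8944], [0.8944, 0.4472]], R = [[2.2361, 0.8944], [0.0000, 0.4472]]

a_1 = (-1, 2); ‖a_1‖ = 2.2361, so e_1 = (-0.4472, 0.8944).
e_1·a_2 = (-0.4472)·0 + 0.8944·1 = 0.8944.
u_2 = a_2 − 0.8944·e_1 = (0.4000, 0.2000).
‖u_2‖ = 0.4472, so e_2 = (0.8944, 0.4472).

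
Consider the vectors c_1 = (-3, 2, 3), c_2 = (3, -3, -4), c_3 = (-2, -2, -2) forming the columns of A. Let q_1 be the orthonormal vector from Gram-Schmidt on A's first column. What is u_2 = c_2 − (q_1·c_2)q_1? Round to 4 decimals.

c_1 = (-3, 2, 3); ‖c_1‖ = 4.6904, so q_1 = (-0.6396, 0.4264, 0.6396).
q_1·c_2 = (-0.6396)·3 + 0.4264·(-3) + 0.6396·(-4) = -5.7564.
u_2 = c_2 + 5.7564·q_1 = (-0.6818, -0.5455, -0.3182).

u_2 = (-0.6818, -0.5455, -0.3182)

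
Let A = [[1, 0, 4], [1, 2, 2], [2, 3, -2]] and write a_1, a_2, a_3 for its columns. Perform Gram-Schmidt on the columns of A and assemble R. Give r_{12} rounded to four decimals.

a_1 = (1, 1, 2); ‖a_1‖ = 2.4495, so e_1 = (0.4082, 0.4082, 0.8165).
r_{12} = e_1·a_2 = 3.2660.

r_{12} = 3.2660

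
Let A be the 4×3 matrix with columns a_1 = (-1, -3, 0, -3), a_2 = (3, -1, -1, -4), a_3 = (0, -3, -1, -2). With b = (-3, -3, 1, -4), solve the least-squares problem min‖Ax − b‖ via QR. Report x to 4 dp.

x = (2.2933, -0.1644, -1.1733)

a_1 = (-1, -3, 0, -3); ‖a_1‖ = 4.3589, so e_1 = (-0.2294, -0.6882, 0.0000, -0.6882).
e_1·a_2 = (-0.2294)·3 + (-0.6882)·(-1) + 0.0000·(-1) + (-0.6882)·(-4) = 2.7530.
u_2 = a_2 − 2.7530·e_1 = (3.6316, 0.8947, -1.0000, -2.1053).
‖u_2‖ = 4.4069, so e_2 = (0.8241, 0.2030, -0.2269, -0.4777).
e_1·a_3 = (-0.2294)·0 + (-0.6882)·(-3) + 0.0000·(-1) + (-0.6882)·(-2) = 3.4412; e_2·a_3 = 0.8241·0 + 0.2030·(-3) + (-0.2269)·(-1) + (-0.4777)·(-2) = 0.5733.
u_3 = a_3 − 3.4412·e_1 − 0.5733·e_2 = (0.3171, -0.7480, -0.8699, 0.6423).
‖u_3‖ = 1.3525, so e_3 = (0.2344, -0.5530, -0.6432, 0.4749).
Qᵀb = (5.5060, -1.3973, -1.5869).
Back-substitute: x_3 = -1.5869/1.3525 = -1.1733.
x_2 = (-1.3973 − 0.5733·(-1.1733))/4.4069 = -0.1644.
x_1 = (5.5060 − 2.7530·(-0.1644) − 3.4412·(-1.1733))/4.3589 = 2.2933.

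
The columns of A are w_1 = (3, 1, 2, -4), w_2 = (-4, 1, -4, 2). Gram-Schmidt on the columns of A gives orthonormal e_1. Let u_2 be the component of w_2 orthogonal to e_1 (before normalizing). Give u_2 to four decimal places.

u_2 = (-1.3000, 1.9000, -2.2000, -1.6000)

e_1 = w_1/‖w_1‖ = (3, 1, 2, -4)/5.4772 = (0.5477, 0.1826, 0.3651, -0.7303).
r_{12} = e_1·w_2 = -4.9295.
u_2 = w_2 + 4.9295·e_1 = (-1.3000, 1.9000, -2.2000, -1.6000).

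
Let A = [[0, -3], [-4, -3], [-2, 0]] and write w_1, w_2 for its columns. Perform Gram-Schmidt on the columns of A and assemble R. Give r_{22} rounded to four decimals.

r_{22} = 3.2863

e_1 = w_1/‖w_1‖ = (0, -4, -2)/4.4721 = (0.0000, -0.8944, -0.4472).
r_{12} = e_1·w_2 = 2.6833.
u_2 = w_2 − 2.6833·e_1 = (-3.0000, -0.6000, 1.2000).
r_{22} = ‖u_2‖ = 3.2863.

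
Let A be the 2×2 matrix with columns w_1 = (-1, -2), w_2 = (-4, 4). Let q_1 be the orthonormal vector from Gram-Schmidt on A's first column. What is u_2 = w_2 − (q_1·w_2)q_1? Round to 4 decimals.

q_1 = w_1/‖w_1‖ = (-1, -2)/2.2361 = (-0.4472, -0.8944).
r_{12} = q_1·w_2 = -1.7889.
u_2 = w_2 + 1.7889·q_1 = (-4.8000, 2.4000).

u_2 = (-4.8000, 2.4000)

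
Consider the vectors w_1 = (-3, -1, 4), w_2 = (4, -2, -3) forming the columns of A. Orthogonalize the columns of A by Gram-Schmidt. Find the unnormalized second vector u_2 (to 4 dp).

u_2 = (1.4615, -2.8462, 0.3846)

w_1 = (-3, -1, 4); ‖w_1‖ = 5.0990, so e_1 = (-0.5883, -0.1961, 0.7845).
e_1·w_2 = (-0.5883)·4 + (-0.1961)·(-2) + 0.7845·(-3) = -4.3146.
u_2 = w_2 + 4.3146·e_1 = (1.4615, -2.8462, 0.3846).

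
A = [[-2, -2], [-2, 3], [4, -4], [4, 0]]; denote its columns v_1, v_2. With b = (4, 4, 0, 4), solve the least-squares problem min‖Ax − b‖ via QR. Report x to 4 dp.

x = (0.0861, 0.1914)

q_1 = v_1/‖v_1‖ = (-2, -2, 4, 4)/6.3246 = (-0.3162, -0.3162, 0.6325, 0.6325).
r_{12} = q_1·v_2 = -2.8460.
u_2 = v_2 + 2.8460·q_1 = (-2.9000, 2.1000, -2.2000, 1.8000).
‖u_2‖ = 4.5717, so q_2 = (-0.6343, 0.4594, -0.4812, 0.3937).
Qᵀb = (0.0000, 0.8750).
Back-substitute: x_2 = 0.8750/4.5717 = 0.1914.
x_1 = (0.0000 + 2.8460·0.1914)/6.3246 = 0.0861.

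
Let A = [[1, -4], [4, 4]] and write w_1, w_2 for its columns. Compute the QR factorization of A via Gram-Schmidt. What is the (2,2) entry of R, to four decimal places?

e_1 = w_1/‖w_1‖ = (1, 4)/4.1231 = (0.2425, 0.9701).
r_{12} = e_1·w_2 = 2.9104.
u_2 = w_2 − 2.9104·e_1 = (-4.7059, 1.1765).
r_{22} = ‖u_2‖ = 4.8507.

r_{22} = 4.8507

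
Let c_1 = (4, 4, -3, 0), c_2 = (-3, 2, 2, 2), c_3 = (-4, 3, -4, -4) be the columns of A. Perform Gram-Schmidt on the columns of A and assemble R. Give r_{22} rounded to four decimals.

r_{22} = 4.3082

c_1 = (4, 4, -3, 0); ‖c_1‖ = 6.4031, so e_1 = (0.6247, 0.6247, -0.4685, 0.0000).
e_1·c_2 = 0.6247·(-3) + 0.6247·2 + (-0.4685)·2 + 0.0000·2 = -1.5617.
u_2 = c_2 + 1.5617·e_1 = (-2.0244, 2.9756, 1.2683, 2.0000).
r_{22} = ‖u_2‖ = 4.3082.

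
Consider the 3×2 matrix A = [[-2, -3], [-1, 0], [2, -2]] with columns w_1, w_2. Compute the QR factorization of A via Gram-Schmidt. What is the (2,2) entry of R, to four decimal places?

r_{22} = 3.5434

w_1 = (-2, -1, 2); ‖w_1‖ = 3.0000, so q_1 = (-0.6667, -0.3333, 0.6667).
q_1·w_2 = (-0.6667)·(-3) + (-0.3333)·0 + 0.6667·(-2) = 0.6667.
u_2 = w_2 − 0.6667·q_1 = (-2.5556, 0.2222, -2.4444).
r_{22} = ‖u_2‖ = 3.5434.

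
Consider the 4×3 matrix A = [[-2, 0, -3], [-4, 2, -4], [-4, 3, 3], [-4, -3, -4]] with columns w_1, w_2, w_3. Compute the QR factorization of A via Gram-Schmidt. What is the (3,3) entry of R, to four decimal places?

r_{33} = 4.8047

q_1 = w_1/‖w_1‖ = (-2, -4, -4, -4)/7.2111 = (-0.2774, -0.5547, -0.5547, -0.5547).
r_{12} = q_1·w_2 = -1.1094.
u_2 = w_2 + 1.1094·q_1 = (-0.3077, 1.3846, 2.3846, -3.6154).
‖u_2‖ = 4.5573, so q_2 = (-0.0675, 0.3038, 0.5232, -0.7933).
r_{13} = q_1·w_3 = 3.6056; r_{23} = q_2·w_3 = 3.7303.
u_3 = w_3 − 3.6056·q_1 − 3.7303·q_2 = (-1.7481, -3.1333, 3.0481, 0.9593).
r_{33} = ‖u_3‖ = 4.8047.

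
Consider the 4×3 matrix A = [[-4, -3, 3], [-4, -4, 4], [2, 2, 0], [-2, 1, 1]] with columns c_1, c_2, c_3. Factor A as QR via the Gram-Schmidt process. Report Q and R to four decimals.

c_1 = (-4, -4, 2, -2); ‖c_1‖ = 6.3246, so e_1 = (-0.6325, -0.6325, 0.3162, -0.3162).
e_1·c_2 = (-0.6325)·(-3) + (-0.6325)·(-4) + 0.3162·2 + (-0.3162)·1 = 4.7434.
u_2 = c_2 − 4.7434·e_1 = (0.0000, -1.0000, 0.5000, 2.5000).
‖u_2‖ = 2.7386, so e_2 = (0.0000, -0.3651, 0.1826, 0.9129).
e_1·c_3 = (-0.6325)·3 + (-0.6325)·4 + 0.3162·0 + (-0.3162)·1 = -4.7434; e_2·c_3 = 0.0000·3 + (-0.3651)·4 + 0.1826·0 + 0.9129·1 = -0.5477.
u_3 = c_3 + 4.7434·e_1 + 0.5477·e_2 = (0.0000, 0.8000, 1.6000, 0.0000).
‖u_3‖ = 1.7889, so e_3 = (0.0000, 0.4472, 0.8944, 0.0000).

Q = [[-0.6325, 0.0000, 0.0000], [-0.6325, -0.3651, 0.4472], [0.3162, 0.1826, 0.8944], [-0.3162, 0.9129, 0.0000]], R = [[6.3246, 4.7434, -4.7434], [0.0000, 2.7386, -0.5477], [0.0000, 0.0000, 1.7889]]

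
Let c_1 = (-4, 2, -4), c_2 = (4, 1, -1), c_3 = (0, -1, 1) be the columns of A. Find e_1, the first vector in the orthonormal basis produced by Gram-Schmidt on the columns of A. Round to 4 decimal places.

e_1 = c_1/‖c_1‖ = (-4, 2, -4)/6.0000 = (-0.6667, 0.3333, -0.6667).

e_1 = (-0.6667, 0.3333, -0.6667)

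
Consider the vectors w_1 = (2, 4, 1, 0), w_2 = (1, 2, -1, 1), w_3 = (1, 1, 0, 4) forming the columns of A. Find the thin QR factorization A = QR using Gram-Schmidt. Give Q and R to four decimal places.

Q = [[0.4364, 0.0806, 0.0717], [0.8729, 0.1612, -0.1721], [0.2182, -0.8058, 0.5450], [0.0000, 0.5641, 0.8175]], R = [[4.5826, 1.9640, 1.3093], [0.0000, 1.7728, 2.4981], [0.0000, 0.0000, 3.1695]]

q_1 = w_1/‖w_1‖ = (2, 4, 1, 0)/4.5826 = (0.4364, 0.8729, 0.2182, 0.0000).
r_{12} = q_1·w_2 = 1.9640.
u_2 = w_2 − 1.9640·q_1 = (0.1429, 0.2857, -1.4286, 1.0000).
‖u_2‖ = 1.7728, so q_2 = (0.0806, 0.1612, -0.8058, 0.5641).
r_{13} = q_1·w_3 = 1.3093; r_{23} = q_2·w_3 = 2.4981.
u_3 = w_3 − 1.3093·q_1 − 2.4981·q_2 = (0.2273, -0.5455, 1.7273, 2.5909).
‖u_3‖ = 3.1695, so q_3 = (0.0717, -0.1721, 0.5450, 0.8175).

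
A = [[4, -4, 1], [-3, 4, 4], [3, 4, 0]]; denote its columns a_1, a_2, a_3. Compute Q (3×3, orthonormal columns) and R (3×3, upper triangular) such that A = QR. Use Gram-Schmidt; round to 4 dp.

Q = [[0.6860, -0.3329, 0.6470], [-0.5145, 0.4068, 0.7548], [0.5145, 0.8507, -0.1078]], R = [[5.8310, -2.7440, -1.3720], [0.0000, 6.3616, 1.2945], [0.0000, 0.0000, 3.6663]]

a_1 = (4, -3, 3); ‖a_1‖ = 5.8310, so q_1 = (0.6860, -0.5145, 0.5145).
q_1·a_2 = 0.6860·(-4) + (-0.5145)·4 + 0.5145·4 = -2.7440.
u_2 = a_2 + 2.7440·q_1 = (-2.1176, 2.5882, 5.4118).
‖u_2‖ = 6.3616, so q_2 = (-0.3329, 0.4068, 0.8507).
q_1·a_3 = 0.6860·1 + (-0.5145)·4 + 0.5145·0 = -1.3720; q_2·a_3 = (-0.3329)·1 + 0.4068·4 + 0.8507·0 = 1.2945.
u_3 = a_3 + 1.3720·q_1 − 1.2945·q_2 = (2.3721, 2.7674, -0.3953).
‖u_3‖ = 3.6663, so q_3 = (0.6470, 0.7548, -0.1078).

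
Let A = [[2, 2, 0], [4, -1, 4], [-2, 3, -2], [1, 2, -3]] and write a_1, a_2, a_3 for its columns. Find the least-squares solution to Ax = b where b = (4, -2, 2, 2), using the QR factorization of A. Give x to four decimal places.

x = (0.2228, 0.9671, -0.2177)

a_1 = (2, 4, -2, 1); ‖a_1‖ = 5.0000, so q_1 = (0.4000, 0.8000, -0.4000, 0.2000).
q_1·a_2 = 0.4000·2 + 0.8000·(-1) + (-0.4000)·3 + 0.2000·2 = -0.8000.
u_2 = a_2 + 0.8000·q_1 = (2.3200, -0.3600, 2.6800, 2.1600).
‖u_2‖ = 4.1665, so q_2 = (0.5568, -0.0864, 0.6432, 0.5184).
q_1·a_3 = 0.4000·0 + 0.8000·4 + (-0.4000)·(-2) + 0.2000·(-3) = 3.4000; q_2·a_3 = 0.5568·0 + (-0.0864)·4 + 0.6432·(-2) + 0.5184·(-3) = -3.1873.
u_3 = a_3 − 3.4000·q_1 + 3.1873·q_2 = (0.4147, 1.0046, 1.4101, -2.0276).
‖u_3‖ = 2.6984, so q_3 = (0.1537, 0.3723, 0.5226, -0.7514).
Qᵀb = (-0.4000, 4.7234, -0.5875).
Back-substitute: x_3 = -0.5875/2.6984 = -0.2177.
x_2 = (4.7234 + 3.1873·(-0.2177))/4.1665 = 0.9671.
x_1 = (-0.4000 + 0.8000·0.9671 − 3.4000·(-0.2177))/5.0000 = 0.2228.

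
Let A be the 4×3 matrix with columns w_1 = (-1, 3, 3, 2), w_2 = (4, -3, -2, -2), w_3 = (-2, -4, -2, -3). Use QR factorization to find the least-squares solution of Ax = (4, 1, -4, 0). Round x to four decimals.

x = (-2.9374, -0.6448, -1.8059)

w_1 = (-1, 3, 3, 2); ‖w_1‖ = 4.7958, so q_1 = (-0.2085, 0.6255, 0.6255, 0.4170).
q_1·w_2 = (-0.2085)·4 + 0.6255·(-3) + 0.6255·(-2) + 0.4170·(-2) = -4.7958.
u_2 = w_2 + 4.7958·q_1 = (3.0000, 0.0000, 1.0000, 0.0000).
‖u_2‖ = 3.1623, so q_2 = (0.9487, 0.0000, 0.3162, 0.0000).
q_1·w_3 = (-0.2085)·(-2) + 0.6255·(-4) + 0.6255·(-2) + 0.4170·(-3) = -4.5873; q_2·w_3 = 0.9487·(-2) + 0.0000·(-4) + 0.3162·(-2) + 0.0000·(-3) = -2.5298.
u_3 = w_3 + 4.5873·q_1 + 2.5298·q_2 = (-0.5565, -1.1304, 1.6696, -1.0870).
‖u_3‖ = 2.3572, so q_3 = (-0.2361, -0.4796, 0.7083, -0.4611).
Qᵀb = (-2.7107, 2.5298, -4.2570).
Back-substitute: x_3 = -4.2570/2.3572 = -1.8059.
x_2 = (2.5298 + 2.5298·(-1.8059))/3.1623 = -0.6448.
x_1 = (-2.7107 + 4.7958·(-0.6448) + 4.5873·(-1.8059))/4.7958 = -2.9374.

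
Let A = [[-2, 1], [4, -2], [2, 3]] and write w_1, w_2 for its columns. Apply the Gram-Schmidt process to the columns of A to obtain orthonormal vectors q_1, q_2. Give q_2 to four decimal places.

w_1 = (-2, 4, 2); ‖w_1‖ = 4.8990, so q_1 = (-0.4082, 0.8165, 0.4082).
q_1·w_2 = (-0.4082)·1 + 0.8165·(-2) + 0.4082·3 = -0.8165.
u_2 = w_2 + 0.8165·q_1 = (0.6667, -1.3333, 3.3333).
‖u_2‖ = 3.6515, so q_2 = (0.1826, -0.3651, 0.9129).

q_2 = (0.1826, -0.3651, 0.9129)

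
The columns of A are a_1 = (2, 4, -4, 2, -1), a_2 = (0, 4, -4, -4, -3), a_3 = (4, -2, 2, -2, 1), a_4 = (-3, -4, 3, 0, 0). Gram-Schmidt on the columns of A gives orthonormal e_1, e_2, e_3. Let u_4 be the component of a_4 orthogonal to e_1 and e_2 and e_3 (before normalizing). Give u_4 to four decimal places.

e_1 = a_1/‖a_1‖ = (2, 4, -4, 2, -1)/6.4031 = (0.3123, 0.6247, -0.6247, 0.3123, -0.1562).
r_{12} = e_1·a_2 = 4.2167.
u_2 = a_2 − 4.2167·e_1 = (-1.3171, 1.3659, -1.3659, -5.3171, -2.3415).
‖u_2‖ = 6.2625, so e_2 = (-0.2103, 0.2181, -0.2181, -0.8490, -0.3739).
r_{13} = e_1·a_3 = -2.0303; r_{23} = e_2·a_3 = -0.3895.
u_3 = a_3 + 2.0303·e_1 + 0.3895·e_2 = (4.5522, -0.6468, 0.6468, -1.6965, 0.5373).
‖u_3‖ = 4.9726, so e_3 = (0.9155, -0.1301, 0.1301, -0.3412, 0.1081).
r_{14} = e_1·a_4 = -5.3099; r_{24} = e_2·a_4 = -0.8958; r_{34} = e_3·a_4 = -1.8359.
u_4 = a_4 + 5.3099·e_1 + 0.8958·e_2 + 1.8359·e_3 = (0.1509, -0.7264, -0.2736, 0.2716, -0.9658).

u_4 = (0.1509, -0.7264, -0.2736, 0.2716, -0.9658)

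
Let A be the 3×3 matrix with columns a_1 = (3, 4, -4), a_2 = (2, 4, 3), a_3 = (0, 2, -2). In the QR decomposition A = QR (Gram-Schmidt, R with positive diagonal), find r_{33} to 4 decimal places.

r_{33} = 1.2727

q_1 = a_1/‖a_1‖ = (3, 4, -4)/6.4031 = (0.4685, 0.6247, -0.6247).
r_{12} = q_1·a_2 = 1.5617.
u_2 = a_2 − 1.5617·q_1 = (1.2683, 3.0244, 3.9756).
‖u_2‖ = 5.1537, so q_2 = (0.2461, 0.5868, 0.7714).
r_{13} = q_1·a_3 = 2.4988; r_{23} = q_2·a_3 = -0.3691.
u_3 = a_3 − 2.4988·q_1 + 0.3691·q_2 = (-1.0799, 0.6556, -0.1543).
r_{33} = ‖u_3‖ = 1.2727.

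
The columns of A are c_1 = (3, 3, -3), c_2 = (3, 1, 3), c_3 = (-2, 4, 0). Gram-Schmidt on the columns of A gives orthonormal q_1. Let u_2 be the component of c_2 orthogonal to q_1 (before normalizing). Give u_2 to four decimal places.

u_2 = (2.6667, 0.6667, 3.3333)

c_1 = (3, 3, -3); ‖c_1‖ = 5.1962, so q_1 = (0.5774, 0.5774, -0.5774).
q_1·c_2 = 0.5774·3 + 0.5774·1 + (-0.5774)·3 = 0.5774.
u_2 = c_2 − 0.5774·q_1 = (2.6667, 0.6667, 3.3333).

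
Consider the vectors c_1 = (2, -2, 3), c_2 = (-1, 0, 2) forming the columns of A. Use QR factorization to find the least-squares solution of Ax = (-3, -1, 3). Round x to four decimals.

x = (-0.1594, 1.9275)

c_1 = (2, -2, 3); ‖c_1‖ = 4.1231, so e_1 = (0.4851, -0.4851, 0.7276).
e_1·c_2 = 0.4851·(-1) + (-0.4851)·0 + 0.7276·2 = 0.9701.
u_2 = c_2 − 0.9701·e_1 = (-1.4706, 0.4706, 1.2941).
‖u_2‖ = 2.0147, so e_2 = (-0.7299, 0.2336, 0.6424).
Qᵀb = (1.2127, 3.8833).
Back-substitute: x_2 = 3.8833/2.0147 = 1.9275.
x_1 = (1.2127 − 0.9701·1.9275)/4.1231 = -0.1594.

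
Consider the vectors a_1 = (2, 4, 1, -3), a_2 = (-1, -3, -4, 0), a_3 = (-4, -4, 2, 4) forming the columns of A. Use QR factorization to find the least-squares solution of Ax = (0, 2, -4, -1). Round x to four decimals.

e_1 = a_1/‖a_1‖ = (2, 4, 1, -3)/5.4772 = (0.3651, 0.7303, 0.1826, -0.5477).
r_{12} = e_1·a_2 = -3.2863.
u_2 = a_2 + 3.2863·e_1 = (0.2000, -0.6000, -3.4000, -1.8000).
‖u_2‖ = 3.8987, so e_2 = (0.0513, -0.1539, -0.8721, -0.4617).
r_{13} = e_1·a_3 = -6.2075; r_{23} = e_2·a_3 = -3.1805.
u_3 = a_3 + 6.2075·e_1 + 3.1805·e_2 = (-1.5702, 0.0439, 0.3596, -0.8684).
‖u_3‖ = 1.8305, so e_3 = (-0.8578, 0.0240, 0.1965, -0.4744).
Qᵀb = (1.2780, 3.6422, -0.2636).
Back-substitute: x_3 = -0.2636/1.8305 = -0.1440.
x_2 = (3.6422 + 3.1805·(-0.1440))/3.8987 = 0.8168.
x_1 = (1.2780 + 3.2863·0.8168 + 6.2075·(-0.1440))/5.4772 = 0.5602.

x = (0.5602, 0.8168, -0.1440)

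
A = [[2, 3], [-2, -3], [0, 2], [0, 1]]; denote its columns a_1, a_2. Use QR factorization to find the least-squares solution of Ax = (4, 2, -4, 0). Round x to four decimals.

x = (2.9000, -1.6000)

a_1 = (2, -2, 0, 0); ‖a_1‖ = 2.8284, so q_1 = (0.7071, -0.7071, 0.0000, 0.0000).
q_1·a_2 = 0.7071·3 + (-0.7071)·(-3) + 0.0000·2 + 0.0000·1 = 4.2426.
u_2 = a_2 − 4.2426·q_1 = (0.0000, 0.0000, 2.0000, 1.0000).
‖u_2‖ = 2.2361, so q_2 = (0.0000, 0.0000, 0.8944, 0.4472).
Qᵀb = (1.4142, -3.5777).
Back-substitute: x_2 = -3.5777/2.2361 = -1.6000.
x_1 = (1.4142 − 4.2426·(-1.6000))/2.8284 = 2.9000.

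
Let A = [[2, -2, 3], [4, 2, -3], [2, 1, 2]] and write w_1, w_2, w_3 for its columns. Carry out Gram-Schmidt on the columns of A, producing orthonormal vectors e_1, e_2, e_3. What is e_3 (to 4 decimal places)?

w_1 = (2, 4, 2); ‖w_1‖ = 4.8990, so e_1 = (0.4082, 0.8165, 0.4082).
e_1·w_2 = 0.4082·(-2) + 0.8165·2 + 0.4082·1 = 1.2247.
u_2 = w_2 − 1.2247·e_1 = (-2.5000, 1.0000, 0.5000).
‖u_2‖ = 2.7386, so e_2 = (-0.9129, 0.3651, 0.1826).
e_1·w_3 = 0.4082·3 + 0.8165·(-3) + 0.4082·2 = -0.4082; e_2·w_3 = (-0.9129)·3 + 0.3651·(-3) + 0.1826·2 = -3.4689.
u_3 = w_3 + 0.4082·e_1 + 3.4689·e_2 = (0.0000, -1.4000, 2.8000).
‖u_3‖ = 3.1305, so e_3 = (0.0000, -0.4472, 0.8944).

e_3 = (0.0000, -0.4472, 0.8944)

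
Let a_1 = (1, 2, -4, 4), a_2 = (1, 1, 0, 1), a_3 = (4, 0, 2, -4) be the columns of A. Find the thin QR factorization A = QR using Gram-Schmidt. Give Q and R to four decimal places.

Q = [[0.1644, 0.6264, 0.6642], [0.3288, 0.4802, -0.0791], [-0.6576, 0.5846, -0.4586], [0.6576, 0.1879, -0.5851]], R = [[6.0828, 1.1508, -3.2880], [0.0000, 1.2945, 2.9230], [0.0000, 0.0000, 4.0798]]

a_1 = (1, 2, -4, 4); ‖a_1‖ = 6.0828, so e_1 = (0.1644, 0.3288, -0.6576, 0.6576).
e_1·a_2 = 0.1644·1 + 0.3288·1 + (-0.6576)·0 + 0.6576·1 = 1.1508.
u_2 = a_2 − 1.1508·e_1 = (0.8108, 0.6216, 0.7568, 0.2432).
‖u_2‖ = 1.2945, so e_2 = (0.6264, 0.4802, 0.5846, 0.1879).
e_1·a_3 = 0.1644·4 + 0.3288·0 + (-0.6576)·2 + 0.6576·(-4) = -3.2880; e_2·a_3 = 0.6264·4 + 0.4802·0 + 0.5846·2 + 0.1879·(-4) = 2.9230.
u_3 = a_3 + 3.2880·e_1 − 2.9230·e_2 = (2.7097, -0.3226, -1.8710, -2.3871).
‖u_3‖ = 4.0798, so e_3 = (0.6642, -0.0791, -0.4586, -0.5851).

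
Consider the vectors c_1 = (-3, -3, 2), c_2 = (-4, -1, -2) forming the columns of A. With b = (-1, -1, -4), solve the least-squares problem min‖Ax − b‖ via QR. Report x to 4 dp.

x = (-0.5425, 0.9032)

c_1 = (-3, -3, 2); ‖c_1‖ = 4.6904, so e_1 = (-0.6396, -0.6396, 0.4264).
e_1·c_2 = (-0.6396)·(-4) + (-0.6396)·(-1) + 0.4264·(-2) = 2.3452.
u_2 = c_2 − 2.3452·e_1 = (-2.5000, 0.5000, -3.0000).
‖u_2‖ = 3.9370, so e_2 = (-0.6350, 0.1270, -0.7620).
Qᵀb = (-0.4264, 3.5560).
Back-substitute: x_2 = 3.5560/3.9370 = 0.9032.
x_1 = (-0.4264 − 2.3452·0.9032)/4.6904 = -0.5425.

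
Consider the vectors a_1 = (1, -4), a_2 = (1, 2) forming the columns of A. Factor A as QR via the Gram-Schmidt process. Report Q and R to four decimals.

q_1 = a_1/‖a_1‖ = (1, -4)/4.1231 = (0.2425, -0.9701).
r_{12} = q_1·a_2 = -1.6977.
u_2 = a_2 + 1.6977·q_1 = (1.4118, 0.3529).
‖u_2‖ = 1.4552, so q_2 = (0.9701, 0.2425).

Q = [[0.2425, 0.9701], [-0.9701, 0.2425]], R = [[4.1231, -1.6977], [0.0000, 1.4552]]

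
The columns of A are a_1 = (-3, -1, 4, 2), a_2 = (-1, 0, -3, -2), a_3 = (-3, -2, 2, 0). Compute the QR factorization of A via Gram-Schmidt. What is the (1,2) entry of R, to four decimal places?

q_1 = a_1/‖a_1‖ = (-3, -1, 4, 2)/5.4772 = (-0.5477, -0.1826, 0.7303, 0.3651).
r_{12} = q_1·a_2 = -2.3735.

r_{12} = -2.3735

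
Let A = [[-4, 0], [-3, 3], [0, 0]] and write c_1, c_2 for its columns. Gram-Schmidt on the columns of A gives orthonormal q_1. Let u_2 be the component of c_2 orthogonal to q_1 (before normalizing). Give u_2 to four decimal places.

u_2 = (-1.4400, 1.9200, 0.0000)

q_1 = c_1/‖c_1‖ = (-4, -3, 0)/5.0000 = (-0.8000, -0.6000, 0.0000).
r_{12} = q_1·c_2 = -1.8000.
u_2 = c_2 + 1.8000·q_1 = (-1.4400, 1.9200, 0.0000).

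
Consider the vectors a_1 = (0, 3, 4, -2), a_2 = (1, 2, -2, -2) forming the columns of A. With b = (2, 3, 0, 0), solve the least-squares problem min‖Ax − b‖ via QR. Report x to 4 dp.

x = (0.2708, 0.5737)

a_1 = (0, 3, 4, -2); ‖a_1‖ = 5.3852, so q_1 = (0.0000, 0.5571, 0.7428, -0.3714).
q_1·a_2 = 0.0000·1 + 0.5571·2 + 0.7428·(-2) + (-0.3714)·(-2) = 0.3714.
u_2 = a_2 − 0.3714·q_1 = (1.0000, 1.7931, -2.2759, -1.8621).
‖u_2‖ = 3.5864, so q_2 = (0.2788, 0.5000, -0.6346, -0.5192).
Qᵀb = (1.6713, 2.0576).
Back-substitute: x_2 = 2.0576/3.5864 = 0.5737.
x_1 = (1.6713 − 0.3714·0.5737)/5.3852 = 0.2708.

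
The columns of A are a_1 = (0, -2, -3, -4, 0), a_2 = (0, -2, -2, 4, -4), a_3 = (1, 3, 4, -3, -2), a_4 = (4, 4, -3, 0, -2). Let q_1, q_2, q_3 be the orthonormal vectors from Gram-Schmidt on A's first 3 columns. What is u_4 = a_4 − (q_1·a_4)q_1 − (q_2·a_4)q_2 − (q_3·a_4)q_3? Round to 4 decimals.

u_4 = (3.5998, 3.9001, -3.3086, 0.5314, 0.2357)

q_1 = a_1/‖a_1‖ = (0, -2, -3, -4, 0)/5.3852 = (0.0000, -0.3714, -0.5571, -0.7428, 0.0000).
r_{12} = q_1·a_2 = -1.1142.
u_2 = a_2 + 1.1142·q_1 = (0.0000, -2.4138, -2.6207, 3.1724, -4.0000).
‖u_2‖ = 6.2256, so q_2 = (0.0000, -0.3877, -0.4210, 0.5096, -0.6425).
r_{13} = q_1·a_3 = -1.1142; r_{23} = q_2·a_3 = -3.0907.
u_3 = a_3 + 1.1142·q_1 + 3.0907·q_2 = (1.0000, 1.3879, 2.0783, -2.2527, -3.9858).
‖u_3‖ = 5.3110, so q_3 = (0.1883, 0.2613, 0.3913, -0.4242, -0.7505).
r_{14} = q_1·a_4 = 0.1857; r_{24} = q_2·a_4 = 0.9970; r_{34} = q_3·a_4 = 2.1255.
u_4 = a_4 − 0.1857·q_1 − 0.9970·q_2 − 2.1255·q_3 = (3.5998, 3.9001, -3.3086, 0.5314, 0.2357).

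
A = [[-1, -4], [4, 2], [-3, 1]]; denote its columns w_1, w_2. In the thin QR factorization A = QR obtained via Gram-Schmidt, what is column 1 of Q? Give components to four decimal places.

e_1 = (-0.1961, 0.7845, -0.5883)

w_1 = (-1, 4, -3); ‖w_1‖ = 5.0990, so e_1 = (-0.1961, 0.7845, -0.5883).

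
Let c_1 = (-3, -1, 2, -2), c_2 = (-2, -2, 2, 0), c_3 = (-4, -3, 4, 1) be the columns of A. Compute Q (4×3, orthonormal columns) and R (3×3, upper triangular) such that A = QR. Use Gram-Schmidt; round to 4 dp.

Q = [[-0.7071, 0.0000, -0.4082], [-0.2357, -0.6667, 0.6804], [0.4714, 0.3333, 0.2722], [-0.4714, 0.6667, 0.5443]], R = [[4.2426, 2.8284, 4.9497], [0.0000, 2.0000, 4.0000], [0.0000, 0.0000, 1.2247]]

c_1 = (-3, -1, 2, -2); ‖c_1‖ = 4.2426, so e_1 = (-0.7071, -0.2357, 0.4714, -0.4714).
e_1·c_2 = (-0.7071)·(-2) + (-0.2357)·(-2) + 0.4714·2 + (-0.4714)·0 = 2.8284.
u_2 = c_2 − 2.8284·e_1 = (0.0000, -1.3333, 0.6667, 1.3333).
‖u_2‖ = 2.0000, so e_2 = (0.0000, -0.6667, 0.3333, 0.6667).
e_1·c_3 = (-0.7071)·(-4) + (-0.2357)·(-3) + 0.4714·4 + (-0.4714)·1 = 4.9497; e_2·c_3 = 0.0000·(-4) + (-0.6667)·(-3) + 0.3333·4 + 0.6667·1 = 4.0000.
u_3 = c_3 − 4.9497·e_1 − 4.0000·e_2 = (-0.5000, 0.8333, 0.3333, 0.6667).
‖u_3‖ = 1.2247, so e_3 = (-0.4082, 0.6804, 0.2722, 0.5443).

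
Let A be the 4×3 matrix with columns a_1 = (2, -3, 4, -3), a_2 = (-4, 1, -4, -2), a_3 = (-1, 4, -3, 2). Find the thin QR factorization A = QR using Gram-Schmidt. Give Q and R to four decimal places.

Q = [[0.3244, -0.5744, 0.2870], [-0.4867, -0.1306, 0.8339], [0.6489, -0.3551, 0.1456], [-0.4867, -0.7259, -0.4484]], R = [[6.1644, -3.4066, -5.1911], [0.0000, 5.0393, -0.3342], [0.0000, 0.0000, 1.7149]]

q_1 = a_1/‖a_1‖ = (2, -3, 4, -3)/6.1644 = (0.3244, -0.4867, 0.6489, -0.4867).
r_{12} = q_1·a_2 = -3.4066.
u_2 = a_2 + 3.4066·q_1 = (-2.8947, -0.6579, -1.7895, -3.6579).
‖u_2‖ = 5.0393, so q_2 = (-0.5744, -0.1306, -0.3551, -0.7259).
r_{13} = q_1·a_3 = -5.1911; r_{23} = q_2·a_3 = -0.3342.
u_3 = a_3 + 5.1911·q_1 + 0.3342·q_2 = (0.4922, 1.4301, 0.2497, -0.7689).
‖u_3‖ = 1.7149, so q_3 = (0.2870, 0.8339, 0.1456, -0.4484).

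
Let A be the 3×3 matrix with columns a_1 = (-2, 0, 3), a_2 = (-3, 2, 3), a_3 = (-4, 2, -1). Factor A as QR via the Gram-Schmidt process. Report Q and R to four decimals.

Q = [[-0.5547, -0.3196, -0.7682], [0.0000, 0.9233, -0.3841], [0.8321, -0.2131, -0.5121]], R = [[3.6056, 4.1603, 1.3868], [0.0000, 2.1662, 3.3380], [0.0000, 0.0000, 2.8168]]

a_1 = (-2, 0, 3); ‖a_1‖ = 3.6056, so q_1 = (-0.5547, 0.0000, 0.8321).
q_1·a_2 = (-0.5547)·(-3) + 0.0000·2 + 0.8321·3 = 4.1603.
u_2 = a_2 − 4.1603·q_1 = (-0.6923, 2.0000, -0.4615).
‖u_2‖ = 2.1662, so q_2 = (-0.3196, 0.9233, -0.2131).
q_1·a_3 = (-0.5547)·(-4) + 0.0000·2 + 0.8321·(-1) = 1.3868; q_2·a_3 = (-0.3196)·(-4) + 0.9233·2 + (-0.2131)·(-1) = 3.3380.
u_3 = a_3 − 1.3868·q_1 − 3.3380·q_2 = (-2.1639, -1.0820, -1.4426).
‖u_3‖ = 2.8168, so q_3 = (-0.7682, -0.3841, -0.5121).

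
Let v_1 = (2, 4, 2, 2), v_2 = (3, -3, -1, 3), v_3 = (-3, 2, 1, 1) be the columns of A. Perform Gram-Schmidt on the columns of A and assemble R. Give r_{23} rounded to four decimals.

r_{23} = -2.3819

v_1 = (2, 4, 2, 2); ‖v_1‖ = 5.2915, so e_1 = (0.3780, 0.7559, 0.3780, 0.3780).
e_1·v_2 = 0.3780·3 + 0.7559·(-3) + 0.3780·(-1) + 0.3780·3 = -0.3780.
u_2 = v_2 + 0.3780·e_1 = (3.1429, -2.7143, -0.8571, 3.1429).
‖u_2‖ = 5.2780, so e_2 = (0.5955, -0.5143, -0.1624, 0.5955).
r_{23} = e_2·v_3 = -2.3819.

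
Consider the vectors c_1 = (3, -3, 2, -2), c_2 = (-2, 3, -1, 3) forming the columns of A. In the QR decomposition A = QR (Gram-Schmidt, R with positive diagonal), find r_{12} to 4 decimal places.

r_{12} = -4.5107

q_1 = c_1/‖c_1‖ = (3, -3, 2, -2)/5.0990 = (0.5883, -0.5883, 0.3922, -0.3922).
r_{12} = q_1·c_2 = -4.5107.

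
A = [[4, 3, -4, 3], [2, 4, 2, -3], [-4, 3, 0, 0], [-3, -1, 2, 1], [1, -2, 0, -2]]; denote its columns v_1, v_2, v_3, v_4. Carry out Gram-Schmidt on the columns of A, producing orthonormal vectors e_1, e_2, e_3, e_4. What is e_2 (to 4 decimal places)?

v_1 = (4, 2, -4, -3, 1); ‖v_1‖ = 6.7823, so e_1 = (0.5898, 0.2949, -0.5898, -0.4423, 0.1474).
e_1·v_2 = 0.5898·3 + 0.2949·4 + (-0.5898)·3 + (-0.4423)·(-1) + 0.1474·(-2) = 1.3270.
u_2 = v_2 − 1.3270·e_1 = (2.2174, 3.6087, 3.7826, -0.4130, -2.1957).
‖u_2‖ = 6.1024, so e_2 = (0.3634, 0.5914, 0.6199, -0.0677, -0.3598).

e_2 = (0.3634, 0.5914, 0.6199, -0.0677, -0.3598)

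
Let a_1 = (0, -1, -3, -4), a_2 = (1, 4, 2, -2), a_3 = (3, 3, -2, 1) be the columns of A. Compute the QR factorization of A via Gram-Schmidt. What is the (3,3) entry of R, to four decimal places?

r_{33} = 4.4449

e_1 = a_1/‖a_1‖ = (0, -1, -3, -4)/5.0990 = (0.0000, -0.1961, -0.5883, -0.7845).
r_{12} = e_1·a_2 = -0.3922.
u_2 = a_2 + 0.3922·e_1 = (1.0000, 3.9231, 1.7692, -2.3077).
‖u_2‖ = 4.9846, so e_2 = (0.2006, 0.7870, 0.3549, -0.4630).
r_{13} = e_1·a_3 = -0.1961; r_{23} = e_2·a_3 = 1.7901.
u_3 = a_3 + 0.1961·e_1 − 1.7901·e_2 = (2.6409, 1.5526, -2.7508, 1.6749).
r_{33} = ‖u_3‖ = 4.4449.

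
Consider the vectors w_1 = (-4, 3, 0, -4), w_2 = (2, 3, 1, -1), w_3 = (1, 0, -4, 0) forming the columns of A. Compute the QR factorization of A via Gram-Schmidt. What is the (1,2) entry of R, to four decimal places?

w_1 = (-4, 3, 0, -4); ‖w_1‖ = 6.4031, so e_1 = (-0.6247, 0.4685, 0.0000, -0.6247).
r_{12} = e_1·w_2 = 0.7809.

r_{12} = 0.7809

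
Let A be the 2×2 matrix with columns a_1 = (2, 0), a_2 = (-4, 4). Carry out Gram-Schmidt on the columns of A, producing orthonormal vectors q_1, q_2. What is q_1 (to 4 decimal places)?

q_1 = (1.0000, 0.0000)

q_1 = a_1/‖a_1‖ = (2, 0)/2.0000 = (1.0000, 0.0000).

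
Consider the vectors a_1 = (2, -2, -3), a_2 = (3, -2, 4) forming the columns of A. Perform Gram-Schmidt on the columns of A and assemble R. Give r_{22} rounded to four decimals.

r_{22} = 5.3633

a_1 = (2, -2, -3); ‖a_1‖ = 4.1231, so e_1 = (0.4851, -0.4851, -0.7276).
e_1·a_2 = 0.4851·3 + (-0.4851)·(-2) + (-0.7276)·4 = -0.4851.
u_2 = a_2 + 0.4851·e_1 = (3.2353, -2.2353, 3.6471).
r_{22} = ‖u_2‖ = 5.3633.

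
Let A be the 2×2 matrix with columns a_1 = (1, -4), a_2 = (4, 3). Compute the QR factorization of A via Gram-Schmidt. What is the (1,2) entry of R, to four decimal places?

r_{12} = -1.9403

a_1 = (1, -4); ‖a_1‖ = 4.1231, so e_1 = (0.2425, -0.9701).
r_{12} = e_1·a_2 = -1.9403.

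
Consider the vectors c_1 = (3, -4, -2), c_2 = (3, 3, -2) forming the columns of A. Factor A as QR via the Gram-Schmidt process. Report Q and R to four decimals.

Q = [[0.5571, 0.6180], [-0.7428, 0.6695], [-0.3714, -0.4120]], R = [[5.3852, 0.1857], [0.0000, 4.6867]]

c_1 = (3, -4, -2); ‖c_1‖ = 5.3852, so q_1 = (0.5571, -0.7428, -0.3714).
q_1·c_2 = 0.5571·3 + (-0.7428)·3 + (-0.3714)·(-2) = 0.1857.
u_2 = c_2 − 0.1857·q_1 = (2.8966, 3.1379, -1.9310).
‖u_2‖ = 4.6867, so q_2 = (0.6180, 0.6695, -0.4120).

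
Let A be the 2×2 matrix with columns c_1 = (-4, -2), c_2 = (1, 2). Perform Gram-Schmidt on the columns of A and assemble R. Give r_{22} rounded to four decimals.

q_1 = c_1/‖c_1‖ = (-4, -2)/4.4721 = (-0.8944, -0.4472).
r_{12} = q_1·c_2 = -1.7889.
u_2 = c_2 + 1.7889·q_1 = (-0.6000, 1.2000).
r_{22} = ‖u_2‖ = 1.3416.

r_{22} = 1.3416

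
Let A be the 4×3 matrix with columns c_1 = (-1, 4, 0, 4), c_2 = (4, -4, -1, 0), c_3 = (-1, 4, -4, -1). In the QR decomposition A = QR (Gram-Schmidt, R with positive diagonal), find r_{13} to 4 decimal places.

c_1 = (-1, 4, 0, 4); ‖c_1‖ = 5.7446, so q_1 = (-0.1741, 0.6963, 0.0000, 0.6963).
r_{13} = q_1·c_3 = 2.2630.

r_{13} = 2.2630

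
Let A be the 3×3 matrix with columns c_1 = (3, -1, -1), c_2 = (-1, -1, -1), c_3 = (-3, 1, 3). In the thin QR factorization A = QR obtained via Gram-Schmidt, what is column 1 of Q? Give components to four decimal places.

c_1 = (3, -1, -1); ‖c_1‖ = 3.3166, so q_1 = (0.9045, -0.3015, -0.3015).

q_1 = (0.9045, -0.3015, -0.3015)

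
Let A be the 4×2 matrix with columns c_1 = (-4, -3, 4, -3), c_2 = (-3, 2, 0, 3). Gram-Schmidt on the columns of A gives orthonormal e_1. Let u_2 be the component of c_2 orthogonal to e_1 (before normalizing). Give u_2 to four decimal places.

c_1 = (-4, -3, 4, -3); ‖c_1‖ = 7.0711, so e_1 = (-0.5657, -0.4243, 0.5657, -0.4243).
e_1·c_2 = (-0.5657)·(-3) + (-0.4243)·2 + 0.5657·0 + (-0.4243)·3 = -0.4243.
u_2 = c_2 + 0.4243·e_1 = (-3.2400, 1.8200, 0.2400, 2.8200).

u_2 = (-3.2400, 1.8200, 0.2400, 2.8200)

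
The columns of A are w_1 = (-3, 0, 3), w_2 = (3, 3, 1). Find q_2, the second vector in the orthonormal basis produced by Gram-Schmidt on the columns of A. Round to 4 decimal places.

q_1 = w_1/‖w_1‖ = (-3, 0, 3)/4.2426 = (-0.7071, 0.0000, 0.7071).
r_{12} = q_1·w_2 = -1.4142.
u_2 = w_2 + 1.4142·q_1 = (2.0000, 3.0000, 2.0000).
‖u_2‖ = 4.1231, so q_2 = (0.4851, 0.7276, 0.4851).

q_2 = (0.4851, 0.7276, 0.4851)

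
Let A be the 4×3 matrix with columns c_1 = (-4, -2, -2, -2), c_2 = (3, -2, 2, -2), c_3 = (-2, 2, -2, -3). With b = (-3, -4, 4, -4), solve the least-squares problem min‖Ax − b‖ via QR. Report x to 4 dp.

x = (1.1498, 1.0488, -0.2718)

c_1 = (-4, -2, -2, -2); ‖c_1‖ = 5.2915, so q_1 = (-0.7559, -0.3780, -0.3780, -0.3780).
q_1·c_2 = (-0.7559)·3 + (-0.3780)·(-2) + (-0.3780)·2 + (-0.3780)·(-2) = -1.5119.
u_2 = c_2 + 1.5119·q_1 = (1.8571, -2.5714, 1.4286, -2.5714).
‖u_2‖ = 4.3260, so q_2 = (0.4293, -0.5944, 0.3302, -0.5944).
q_1·c_3 = (-0.7559)·(-2) + (-0.3780)·2 + (-0.3780)·(-2) + (-0.3780)·(-3) = 2.6458; q_2·c_3 = 0.4293·(-2) + (-0.5944)·2 + 0.3302·(-2) + (-0.5944)·(-3) = -0.9246.
u_3 = c_3 − 2.6458·q_1 + 0.9246·q_2 = (0.3969, 2.4504, -0.6947, -2.5496).
‖u_3‖ = 3.6256, so q_3 = (0.1095, 0.6759, -0.1916, -0.7032).
Qᵀb = (3.7796, 4.7883, -0.9854).
Back-substitute: x_3 = -0.9854/3.6256 = -0.2718.
x_2 = (4.7883 + 0.9246·(-0.2718))/4.3260 = 1.0488.
x_1 = (3.7796 + 1.5119·1.0488 − 2.6458·(-0.2718))/5.2915 = 1.1498.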